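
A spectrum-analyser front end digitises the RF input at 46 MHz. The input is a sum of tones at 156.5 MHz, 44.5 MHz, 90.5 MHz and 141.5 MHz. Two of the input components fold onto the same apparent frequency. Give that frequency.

1.5 MHz

fs/2 = 23 MHz.
156.5 MHz mod fs = 18.5 MHz.
18.5 MHz ≤ fs/2 = 23 MHz, appears at 18.5 MHz.
44.5 MHz > fs/2 = 23 MHz, folds to fs − 44.5 MHz = 1.5 MHz.
90.5 MHz mod fs = 44.5 MHz.
44.5 MHz > fs/2 = 23 MHz, folds to fs − 44.5 MHz = 1.5 MHz.
141.5 MHz mod fs = 3.5 MHz.
3.5 MHz ≤ fs/2 = 23 MHz, appears at 3.5 MHz.
44.5 MHz and 90.5 MHz both map to 1.5 MHz.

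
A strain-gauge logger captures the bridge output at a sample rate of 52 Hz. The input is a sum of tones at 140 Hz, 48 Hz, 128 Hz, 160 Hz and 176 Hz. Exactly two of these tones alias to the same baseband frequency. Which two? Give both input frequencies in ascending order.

fs/2 = 26 Hz.
140 Hz mod fs = 36 Hz.
36 Hz > fs/2 = 26 Hz, folds to fs − 36 Hz = 16 Hz.
48 Hz > fs/2 = 26 Hz, folds to fs − 48 Hz = 4 Hz.
128 Hz mod fs = 24 Hz.
24 Hz ≤ fs/2 = 26 Hz, appears at 24 Hz.
160 Hz mod fs = 4 Hz.
4 Hz ≤ fs/2 = 26 Hz, appears at 4 Hz.
176 Hz mod fs = 20 Hz.
20 Hz ≤ fs/2 = 26 Hz, appears at 20 Hz.
48 Hz and 160 Hz both map to 4 Hz.

48 Hz, 160 Hz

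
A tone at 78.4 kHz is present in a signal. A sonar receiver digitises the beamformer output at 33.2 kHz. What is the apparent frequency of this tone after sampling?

12 kHz

78.4 kHz mod fs = 12 kHz.
12 kHz ≤ fs/2 = 16.6 kHz, appears at 12 kHz.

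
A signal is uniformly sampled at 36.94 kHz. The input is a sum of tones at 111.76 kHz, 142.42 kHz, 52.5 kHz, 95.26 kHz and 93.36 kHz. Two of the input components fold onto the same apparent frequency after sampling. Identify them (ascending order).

fs/2 = 18.47 kHz.
111.76 kHz mod fs = 0.94 kHz.
0.94 kHz ≤ fs/2 = 18.47 kHz, appears at 0.94 kHz.
142.42 kHz mod fs = 31.6 kHz.
31.6 kHz > fs/2 = 18.47 kHz, folds to fs − 31.6 kHz = 5.34 kHz.
52.5 kHz mod fs = 15.56 kHz.
15.56 kHz ≤ fs/2 = 18.47 kHz, appears at 15.56 kHz.
95.26 kHz mod fs = 21.38 kHz.
21.38 kHz > fs/2 = 18.47 kHz, folds to fs − 21.38 kHz = 15.56 kHz.
93.36 kHz mod fs = 19.48 kHz.
19.48 kHz > fs/2 = 18.47 kHz, folds to fs − 19.48 kHz = 17.46 kHz.
52.5 kHz and 95.26 kHz both map to 15.56 kHz.

52.5 kHz, 95.26 kHz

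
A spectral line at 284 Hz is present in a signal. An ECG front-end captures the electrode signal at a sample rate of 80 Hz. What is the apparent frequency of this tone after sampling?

36 Hz

284 Hz mod fs = 44 Hz.
44 Hz > fs/2 = 40 Hz, folds to fs − 44 Hz = 36 Hz.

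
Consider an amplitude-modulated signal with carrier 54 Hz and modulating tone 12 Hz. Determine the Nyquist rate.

AM sidebands sit at fc ± fm = 42 Hz and 66 Hz.
Highest-frequency component: 66 Hz.
Nyquist rate = 2 × 66 Hz = 132 Hz.

132 Hz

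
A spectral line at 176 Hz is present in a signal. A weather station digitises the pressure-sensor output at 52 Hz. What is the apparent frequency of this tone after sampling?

20 Hz

176 Hz mod fs = 20 Hz.
20 Hz ≤ fs/2 = 26 Hz, appears at 20 Hz.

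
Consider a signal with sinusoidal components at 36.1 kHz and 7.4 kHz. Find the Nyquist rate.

72.2 kHz

Highest-frequency component: 36.1 kHz.
Nyquist rate = 2 × 36.1 kHz = 72.2 kHz.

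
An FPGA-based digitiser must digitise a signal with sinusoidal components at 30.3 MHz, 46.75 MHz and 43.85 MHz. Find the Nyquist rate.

Highest-frequency component: 46.75 MHz.
Nyquist rate = 2 × 46.75 MHz = 93.5 MHz.

93.5 MHz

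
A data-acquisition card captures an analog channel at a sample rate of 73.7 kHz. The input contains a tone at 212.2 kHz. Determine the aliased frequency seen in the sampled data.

212.2 kHz mod fs = 64.8 kHz.
64.8 kHz > fs/2 = 36.85 kHz, folds to fs − 64.8 kHz = 8.9 kHz.

8.9 kHz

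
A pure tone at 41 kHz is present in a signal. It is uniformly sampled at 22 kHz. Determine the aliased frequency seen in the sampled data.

3 kHz

41 kHz mod fs = 19 kHz.
19 kHz > fs/2 = 11 kHz, folds to fs − 19 kHz = 3 kHz.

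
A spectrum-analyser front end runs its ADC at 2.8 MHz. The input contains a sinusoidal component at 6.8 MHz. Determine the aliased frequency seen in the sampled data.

1.2 MHz

6.8 MHz mod fs = 1.2 MHz.
1.2 MHz ≤ fs/2 = 1.4 MHz, appears at 1.2 MHz.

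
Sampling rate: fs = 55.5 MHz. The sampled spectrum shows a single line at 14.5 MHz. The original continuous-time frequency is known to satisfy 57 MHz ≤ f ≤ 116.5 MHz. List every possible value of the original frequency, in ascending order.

Frequencies that alias to 14.5 MHz are k·fs ± 14.5 MHz for integer k ≥ 0.
k=0: 14.5 MHz.
k=1: 41 MHz, 70 MHz.
k=2: 96.5 MHz, 125.5 MHz.
k=3: 152 MHz, 181 MHz.
Within [57 MHz, 116.5 MHz]: 70 MHz, 96.5 MHz.

70 MHz, 96.5 MHz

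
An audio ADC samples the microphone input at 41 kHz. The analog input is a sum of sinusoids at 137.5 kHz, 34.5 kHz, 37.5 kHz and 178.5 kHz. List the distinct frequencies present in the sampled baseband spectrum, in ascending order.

fs/2 = 20.5 kHz.
137.5 kHz mod fs = 14.5 kHz.
14.5 kHz ≤ fs/2 = 20.5 kHz, appears at 14.5 kHz.
34.5 kHz > fs/2 = 20.5 kHz, folds to fs − 34.5 kHz = 6.5 kHz.
37.5 kHz > fs/2 = 20.5 kHz, folds to fs − 37.5 kHz = 3.5 kHz.
178.5 kHz mod fs = 14.5 kHz.
14.5 kHz ≤ fs/2 = 20.5 kHz, appears at 14.5 kHz.
Distinct values: {3.5 kHz, 6.5 kHz, 14.5 kHz}.

3.5 kHz, 6.5 kHz, 14.5 kHz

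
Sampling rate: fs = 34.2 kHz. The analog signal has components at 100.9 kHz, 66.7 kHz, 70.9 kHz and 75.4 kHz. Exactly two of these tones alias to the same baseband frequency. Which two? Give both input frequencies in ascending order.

fs/2 = 17.1 kHz.
100.9 kHz mod fs = 32.5 kHz.
32.5 kHz > fs/2 = 17.1 kHz, folds to fs − 32.5 kHz = 1.7 kHz.
66.7 kHz mod fs = 32.5 kHz.
32.5 kHz > fs/2 = 17.1 kHz, folds to fs − 32.5 kHz = 1.7 kHz.
70.9 kHz mod fs = 2.5 kHz.
2.5 kHz ≤ fs/2 = 17.1 kHz, appears at 2.5 kHz.
75.4 kHz mod fs = 7 kHz.
7 kHz ≤ fs/2 = 17.1 kHz, appears at 7 kHz.
66.7 kHz and 100.9 kHz both map to 1.7 kHz.

66.7 kHz, 100.9 kHz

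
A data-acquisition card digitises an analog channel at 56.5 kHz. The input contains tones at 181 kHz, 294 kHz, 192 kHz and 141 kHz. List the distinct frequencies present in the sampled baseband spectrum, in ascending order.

fs/2 = 28.25 kHz.
181 kHz mod fs = 11.5 kHz.
11.5 kHz ≤ fs/2 = 28.25 kHz, appears at 11.5 kHz.
294 kHz mod fs = 11.5 kHz.
11.5 kHz ≤ fs/2 = 28.25 kHz, appears at 11.5 kHz.
192 kHz mod fs = 22.5 kHz.
22.5 kHz ≤ fs/2 = 28.25 kHz, appears at 22.5 kHz.
141 kHz mod fs = 28 kHz.
28 kHz ≤ fs/2 = 28.25 kHz, appears at 28 kHz.
Distinct values: {11.5 kHz, 22.5 kHz, 28 kHz}.

11.5 kHz, 22.5 kHz, 28 kHz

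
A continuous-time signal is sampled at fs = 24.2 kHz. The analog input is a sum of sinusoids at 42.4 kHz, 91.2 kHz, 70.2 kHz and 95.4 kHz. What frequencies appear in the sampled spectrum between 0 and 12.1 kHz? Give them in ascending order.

1.4 kHz, 2.4 kHz, 5.6 kHz, 6 kHz

fs/2 = 12.1 kHz.
42.4 kHz mod fs = 18.2 kHz.
18.2 kHz > fs/2 = 12.1 kHz, folds to fs − 18.2 kHz = 6 kHz.
91.2 kHz mod fs = 18.6 kHz.
18.6 kHz > fs/2 = 12.1 kHz, folds to fs − 18.6 kHz = 5.6 kHz.
70.2 kHz mod fs = 21.8 kHz.
21.8 kHz > fs/2 = 12.1 kHz, folds to fs − 21.8 kHz = 2.4 kHz.
95.4 kHz mod fs = 22.8 kHz.
22.8 kHz > fs/2 = 12.1 kHz, folds to fs − 22.8 kHz = 1.4 kHz.
Distinct values: {1.4 kHz, 2.4 kHz, 5.6 kHz, 6 kHz}.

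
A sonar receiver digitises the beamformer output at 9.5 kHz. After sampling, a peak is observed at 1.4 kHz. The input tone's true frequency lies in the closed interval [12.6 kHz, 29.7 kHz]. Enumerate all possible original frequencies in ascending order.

17.6 kHz, 20.4 kHz, 27.1 kHz

Frequencies that alias to 1.4 kHz are k·fs ± 1.4 kHz for integer k ≥ 0.
k=0: 1.4 kHz.
k=1: 8.1 kHz, 10.9 kHz.
k=2: 17.6 kHz, 20.4 kHz.
k=3: 27.1 kHz, 29.9 kHz.
k=4: 36.6 kHz, 39.4 kHz.
Within [12.6 kHz, 29.7 kHz]: 17.6 kHz, 20.4 kHz, 27.1 kHz.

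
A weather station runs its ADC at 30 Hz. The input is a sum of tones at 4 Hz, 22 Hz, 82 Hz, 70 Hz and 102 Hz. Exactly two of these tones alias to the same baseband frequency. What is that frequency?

fs/2 = 15 Hz.
4 Hz ≤ fs/2 = 15 Hz, passes unchanged.
22 Hz > fs/2 = 15 Hz, folds to fs − 22 Hz = 8 Hz.
82 Hz mod fs = 22 Hz.
22 Hz > fs/2 = 15 Hz, folds to fs − 22 Hz = 8 Hz.
70 Hz mod fs = 10 Hz.
10 Hz ≤ fs/2 = 15 Hz, appears at 10 Hz.
102 Hz mod fs = 12 Hz.
12 Hz ≤ fs/2 = 15 Hz, appears at 12 Hz.
22 Hz and 82 Hz both map to 8 Hz.

8 Hz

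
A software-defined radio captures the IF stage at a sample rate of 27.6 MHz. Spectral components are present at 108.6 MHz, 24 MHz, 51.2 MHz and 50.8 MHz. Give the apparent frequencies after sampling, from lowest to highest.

1.8 MHz, 3.6 MHz, 4 MHz, 4.4 MHz

fs/2 = 13.8 MHz.
108.6 MHz mod fs = 25.8 MHz.
25.8 MHz > fs/2 = 13.8 MHz, folds to fs − 25.8 MHz = 1.8 MHz.
24 MHz > fs/2 = 13.8 MHz, folds to fs − 24 MHz = 3.6 MHz.
51.2 MHz mod fs = 23.6 MHz.
23.6 MHz > fs/2 = 13.8 MHz, folds to fs − 23.6 MHz = 4 MHz.
50.8 MHz mod fs = 23.2 MHz.
23.2 MHz > fs/2 = 13.8 MHz, folds to fs − 23.2 MHz = 4.4 MHz.
Distinct values: {1.8 MHz, 3.6 MHz, 4 MHz, 4.4 MHz}.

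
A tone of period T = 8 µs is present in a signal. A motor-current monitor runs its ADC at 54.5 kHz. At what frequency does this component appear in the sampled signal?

16 kHz

T = 8 µs → f = 1/T = 125 kHz.
125 kHz mod fs = 16 kHz.
16 kHz ≤ fs/2 = 27.25 kHz, appears at 16 kHz.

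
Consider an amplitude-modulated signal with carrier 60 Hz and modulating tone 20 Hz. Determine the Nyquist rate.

AM sidebands sit at fc ± fm = 40 Hz and 80 Hz.
Highest-frequency component: 80 Hz.
Nyquist rate = 2 × 80 Hz = 160 Hz.

160 Hz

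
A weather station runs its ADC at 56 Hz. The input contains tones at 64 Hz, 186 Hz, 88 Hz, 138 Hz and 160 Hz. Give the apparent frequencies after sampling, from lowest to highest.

8 Hz, 18 Hz, 24 Hz, 26 Hz

fs/2 = 28 Hz.
64 Hz mod fs = 8 Hz.
8 Hz ≤ fs/2 = 28 Hz, appears at 8 Hz.
186 Hz mod fs = 18 Hz.
18 Hz ≤ fs/2 = 28 Hz, appears at 18 Hz.
88 Hz mod fs = 32 Hz.
32 Hz > fs/2 = 28 Hz, folds to fs − 32 Hz = 24 Hz.
138 Hz mod fs = 26 Hz.
26 Hz ≤ fs/2 = 28 Hz, appears at 26 Hz.
160 Hz mod fs = 48 Hz.
48 Hz > fs/2 = 28 Hz, folds to fs − 48 Hz = 8 Hz.
Distinct values: {8 Hz, 18 Hz, 24 Hz, 26 Hz}.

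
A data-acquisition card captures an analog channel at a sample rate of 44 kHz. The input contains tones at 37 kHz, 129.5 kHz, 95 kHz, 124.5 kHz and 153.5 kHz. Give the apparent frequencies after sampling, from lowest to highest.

fs/2 = 22 kHz.
37 kHz > fs/2 = 22 kHz, folds to fs − 37 kHz = 7 kHz.
129.5 kHz mod fs = 41.5 kHz.
41.5 kHz > fs/2 = 22 kHz, folds to fs − 41.5 kHz = 2.5 kHz.
95 kHz mod fs = 7 kHz.
7 kHz ≤ fs/2 = 22 kHz, appears at 7 kHz.
124.5 kHz mod fs = 36.5 kHz.
36.5 kHz > fs/2 = 22 kHz, folds to fs − 36.5 kHz = 7.5 kHz.
153.5 kHz mod fs = 21.5 kHz.
21.5 kHz ≤ fs/2 = 22 kHz, appears at 21.5 kHz.
Distinct values: {2.5 kHz, 7 kHz, 7.5 kHz, 21.5 kHz}.

2.5 kHz, 7 kHz, 7.5 kHz, 21.5 kHz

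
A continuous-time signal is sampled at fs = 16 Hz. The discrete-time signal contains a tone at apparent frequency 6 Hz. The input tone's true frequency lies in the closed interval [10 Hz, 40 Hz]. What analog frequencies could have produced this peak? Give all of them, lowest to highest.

Frequencies that alias to 6 Hz are k·fs ± 6 Hz for integer k ≥ 0.
k=0: 6 Hz.
k=1: 10 Hz, 22 Hz.
k=2: 26 Hz, 38 Hz.
k=3: 42 Hz, 54 Hz.
Within [10 Hz, 40 Hz]: 10 Hz, 22 Hz, 26 Hz, 38 Hz.

10 Hz, 22 Hz, 26 Hz, 38 Hz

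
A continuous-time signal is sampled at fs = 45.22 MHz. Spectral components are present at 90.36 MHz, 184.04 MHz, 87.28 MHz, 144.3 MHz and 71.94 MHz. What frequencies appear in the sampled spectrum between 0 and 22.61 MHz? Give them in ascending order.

0.08 MHz, 3.16 MHz, 8.64 MHz, 18.5 MHz

fs/2 = 22.61 MHz.
90.36 MHz mod fs = 45.14 MHz.
45.14 MHz > fs/2 = 22.61 MHz, folds to fs − 45.14 MHz = 0.08 MHz.
184.04 MHz mod fs = 3.16 MHz.
3.16 MHz ≤ fs/2 = 22.61 MHz, appears at 3.16 MHz.
87.28 MHz mod fs = 42.06 MHz.
42.06 MHz > fs/2 = 22.61 MHz, folds to fs − 42.06 MHz = 3.16 MHz.
144.3 MHz mod fs = 8.64 MHz.
8.64 MHz ≤ fs/2 = 22.61 MHz, appears at 8.64 MHz.
71.94 MHz mod fs = 26.72 MHz.
26.72 MHz > fs/2 = 22.61 MHz, folds to fs − 26.72 MHz = 18.5 MHz.
Distinct values: {0.08 MHz, 3.16 MHz, 8.64 MHz, 18.5 MHz}.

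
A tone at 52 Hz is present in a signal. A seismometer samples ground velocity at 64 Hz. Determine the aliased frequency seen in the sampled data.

12 Hz

52 Hz > fs/2 = 32 Hz, folds to fs − 52 Hz = 12 Hz.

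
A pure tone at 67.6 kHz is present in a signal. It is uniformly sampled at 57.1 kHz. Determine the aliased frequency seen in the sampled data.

10.5 kHz

67.6 kHz mod fs = 10.5 kHz.
10.5 kHz ≤ fs/2 = 28.55 kHz, appears at 10.5 kHz.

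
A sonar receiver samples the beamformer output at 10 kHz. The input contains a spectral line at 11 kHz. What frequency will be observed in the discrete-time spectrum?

1 kHz

11 kHz mod fs = 1 kHz.
1 kHz ≤ fs/2 = 5 kHz, appears at 1 kHz.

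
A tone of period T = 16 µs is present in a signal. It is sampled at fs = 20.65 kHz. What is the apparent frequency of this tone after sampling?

0.55 kHz

T = 16 µs → f = 1/T = 62.5 kHz.
62.5 kHz mod fs = 0.55 kHz.
0.55 kHz ≤ fs/2 = 10.325 kHz, appears at 0.55 kHz.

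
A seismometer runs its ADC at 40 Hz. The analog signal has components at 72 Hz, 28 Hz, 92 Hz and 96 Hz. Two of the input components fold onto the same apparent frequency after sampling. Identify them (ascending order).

fs/2 = 20 Hz.
72 Hz mod fs = 32 Hz.
32 Hz > fs/2 = 20 Hz, folds to fs − 32 Hz = 8 Hz.
28 Hz > fs/2 = 20 Hz, folds to fs − 28 Hz = 12 Hz.
92 Hz mod fs = 12 Hz.
12 Hz ≤ fs/2 = 20 Hz, appears at 12 Hz.
96 Hz mod fs = 16 Hz.
16 Hz ≤ fs/2 = 20 Hz, appears at 16 Hz.
28 Hz and 92 Hz both map to 12 Hz.

28 Hz, 92 Hz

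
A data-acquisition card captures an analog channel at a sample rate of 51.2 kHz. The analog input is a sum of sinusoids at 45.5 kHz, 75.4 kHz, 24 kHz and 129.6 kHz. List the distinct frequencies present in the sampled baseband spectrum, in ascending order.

5.7 kHz, 24 kHz, 24.2 kHz

fs/2 = 25.6 kHz.
45.5 kHz > fs/2 = 25.6 kHz, folds to fs − 45.5 kHz = 5.7 kHz.
75.4 kHz mod fs = 24.2 kHz.
24.2 kHz ≤ fs/2 = 25.6 kHz, appears at 24.2 kHz.
24 kHz ≤ fs/2 = 25.6 kHz, passes unchanged.
129.6 kHz mod fs = 27.2 kHz.
27.2 kHz > fs/2 = 25.6 kHz, folds to fs − 27.2 kHz = 24 kHz.
Distinct values: {5.7 kHz, 24 kHz, 24.2 kHz}.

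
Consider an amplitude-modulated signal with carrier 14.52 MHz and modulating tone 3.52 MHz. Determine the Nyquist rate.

36.08 MHz

AM sidebands sit at fc ± fm = 11 MHz and 18.04 MHz.
Highest-frequency component: 18.04 MHz.
Nyquist rate = 2 × 18.04 MHz = 36.08 MHz.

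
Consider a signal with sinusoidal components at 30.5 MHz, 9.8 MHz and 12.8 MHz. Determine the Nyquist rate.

Highest-frequency component: 30.5 MHz.
Nyquist rate = 2 × 30.5 MHz = 61 MHz.

61 MHz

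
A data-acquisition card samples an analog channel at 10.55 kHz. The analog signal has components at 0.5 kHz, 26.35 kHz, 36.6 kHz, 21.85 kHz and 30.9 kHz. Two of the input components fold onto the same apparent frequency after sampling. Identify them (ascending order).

21.85 kHz, 30.9 kHz

fs/2 = 5.275 kHz.
0.5 kHz ≤ fs/2 = 5.275 kHz, passes unchanged.
26.35 kHz mod fs = 5.25 kHz.
5.25 kHz ≤ fs/2 = 5.275 kHz, appears at 5.25 kHz.
36.6 kHz mod fs = 4.95 kHz.
4.95 kHz ≤ fs/2 = 5.275 kHz, appears at 4.95 kHz.
21.85 kHz mod fs = 0.75 kHz.
0.75 kHz ≤ fs/2 = 5.275 kHz, appears at 0.75 kHz.
30.9 kHz mod fs = 9.8 kHz.
9.8 kHz > fs/2 = 5.275 kHz, folds to fs − 9.8 kHz = 0.75 kHz.
21.85 kHz and 30.9 kHz both map to 0.75 kHz.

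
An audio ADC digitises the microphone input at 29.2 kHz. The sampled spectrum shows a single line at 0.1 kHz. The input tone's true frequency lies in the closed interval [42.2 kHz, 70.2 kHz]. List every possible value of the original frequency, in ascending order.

58.3 kHz, 58.5 kHz

Frequencies that alias to 0.1 kHz are k·fs ± 0.1 kHz for integer k ≥ 0.
k=0: 0.1 kHz.
k=1: 29.1 kHz, 29.3 kHz.
k=2: 58.3 kHz, 58.5 kHz.
k=3: 87.5 kHz, 87.7 kHz.
Within [42.2 kHz, 70.2 kHz]: 58.3 kHz, 58.5 kHz.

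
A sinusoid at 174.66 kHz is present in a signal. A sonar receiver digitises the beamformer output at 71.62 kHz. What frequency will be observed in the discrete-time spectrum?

174.66 kHz mod fs = 31.42 kHz.
31.42 kHz ≤ fs/2 = 35.81 kHz, appears at 31.42 kHz.

31.42 kHz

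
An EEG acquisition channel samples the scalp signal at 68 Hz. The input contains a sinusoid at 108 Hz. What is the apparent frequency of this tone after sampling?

28 Hz

108 Hz mod fs = 40 Hz.
40 Hz > fs/2 = 34 Hz, folds to fs − 40 Hz = 28 Hz.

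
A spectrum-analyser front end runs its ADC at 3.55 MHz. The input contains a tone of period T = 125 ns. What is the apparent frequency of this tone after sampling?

T = 125 ns → f = 1/T = 8 MHz.
8 MHz mod fs = 0.9 MHz.
0.9 MHz ≤ fs/2 = 1.775 MHz, appears at 0.9 MHz.

0.9 MHz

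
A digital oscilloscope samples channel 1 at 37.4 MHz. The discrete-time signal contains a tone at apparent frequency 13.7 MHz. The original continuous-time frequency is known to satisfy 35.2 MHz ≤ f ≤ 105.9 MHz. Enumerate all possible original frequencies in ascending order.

Frequencies that alias to 13.7 MHz are k·fs ± 13.7 MHz for integer k ≥ 0.
k=0: 13.7 MHz.
k=1: 23.7 MHz, 51.1 MHz.
k=2: 61.1 MHz, 88.5 MHz.
k=3: 98.5 MHz, 125.9 MHz.
k=4: 135.9 MHz, 163.3 MHz.
Within [35.2 MHz, 105.9 MHz]: 51.1 MHz, 61.1 MHz, 88.5 MHz, 98.5 MHz.

51.1 MHz, 61.1 MHz, 88.5 MHz, 98.5 MHz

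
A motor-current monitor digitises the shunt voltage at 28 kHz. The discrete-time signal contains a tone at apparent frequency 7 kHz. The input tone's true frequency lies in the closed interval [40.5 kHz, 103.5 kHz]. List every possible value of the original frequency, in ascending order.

49 kHz, 63 kHz, 77 kHz, 91 kHz

Frequencies that alias to 7 kHz are k·fs ± 7 kHz for integer k ≥ 0.
k=0: 7 kHz.
k=1: 21 kHz, 35 kHz.
k=2: 49 kHz, 63 kHz.
k=3: 77 kHz, 91 kHz.
k=4: 105 kHz, 119 kHz.
Within [40.5 kHz, 103.5 kHz]: 49 kHz, 63 kHz, 77 kHz, 91 kHz.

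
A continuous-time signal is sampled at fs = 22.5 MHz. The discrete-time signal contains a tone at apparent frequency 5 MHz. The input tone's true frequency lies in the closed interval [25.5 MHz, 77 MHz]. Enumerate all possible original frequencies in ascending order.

27.5 MHz, 40 MHz, 50 MHz, 62.5 MHz, 72.5 MHz

Frequencies that alias to 5 MHz are k·fs ± 5 MHz for integer k ≥ 0.
k=0: 5 MHz.
k=1: 17.5 MHz, 27.5 MHz.
k=2: 40 MHz, 50 MHz.
k=3: 62.5 MHz, 72.5 MHz.
k=4: 85 MHz, 95 MHz.
Within [25.5 MHz, 77 MHz]: 27.5 MHz, 40 MHz, 50 MHz, 62.5 MHz, 72.5 MHz.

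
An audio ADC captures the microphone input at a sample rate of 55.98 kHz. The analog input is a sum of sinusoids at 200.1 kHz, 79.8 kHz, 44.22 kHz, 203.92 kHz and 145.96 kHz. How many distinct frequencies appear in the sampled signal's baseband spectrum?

4

fs/2 = 27.99 kHz.
200.1 kHz mod fs = 32.16 kHz.
32.16 kHz > fs/2 = 27.99 kHz, folds to fs − 32.16 kHz = 23.82 kHz.
79.8 kHz mod fs = 23.82 kHz.
23.82 kHz ≤ fs/2 = 27.99 kHz, appears at 23.82 kHz.
44.22 kHz > fs/2 = 27.99 kHz, folds to fs − 44.22 kHz = 11.76 kHz.
203.92 kHz mod fs = 35.98 kHz.
35.98 kHz > fs/2 = 27.99 kHz, folds to fs − 35.98 kHz = 20 kHz.
145.96 kHz mod fs = 34 kHz.
34 kHz > fs/2 = 27.99 kHz, folds to fs − 34 kHz = 21.98 kHz.
Distinct values: {11.76 kHz, 20 kHz, 21.98 kHz, 23.82 kHz} → 4.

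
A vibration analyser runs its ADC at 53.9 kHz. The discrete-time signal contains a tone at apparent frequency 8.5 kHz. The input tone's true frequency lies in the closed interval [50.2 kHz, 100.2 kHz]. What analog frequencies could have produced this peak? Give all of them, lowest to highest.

62.4 kHz, 99.3 kHz

Frequencies that alias to 8.5 kHz are k·fs ± 8.5 kHz for integer k ≥ 0.
k=0: 8.5 kHz.
k=1: 45.4 kHz, 62.4 kHz.
k=2: 99.3 kHz, 116.3 kHz.
k=3: 153.2 kHz, 170.2 kHz.
Within [50.2 kHz, 100.2 kHz]: 62.4 kHz, 99.3 kHz.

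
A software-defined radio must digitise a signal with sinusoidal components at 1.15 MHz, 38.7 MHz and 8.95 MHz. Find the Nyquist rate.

77.4 MHz

Highest-frequency component: 38.7 MHz.
Nyquist rate = 2 × 38.7 MHz = 77.4 MHz.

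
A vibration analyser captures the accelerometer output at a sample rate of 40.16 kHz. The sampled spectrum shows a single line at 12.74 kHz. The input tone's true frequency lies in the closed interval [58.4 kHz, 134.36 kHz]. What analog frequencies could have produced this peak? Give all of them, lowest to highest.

67.58 kHz, 93.06 kHz, 107.74 kHz, 133.22 kHz

Frequencies that alias to 12.74 kHz are k·fs ± 12.74 kHz for integer k ≥ 0.
k=0: 12.74 kHz.
k=1: 27.42 kHz, 52.9 kHz.
k=2: 67.58 kHz, 93.06 kHz.
k=3: 107.74 kHz, 133.22 kHz.
k=4: 147.9 kHz, 173.38 kHz.
Within [58.4 kHz, 134.36 kHz]: 67.58 kHz, 93.06 kHz, 107.74 kHz, 133.22 kHz.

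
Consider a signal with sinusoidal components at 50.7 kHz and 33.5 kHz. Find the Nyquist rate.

Highest-frequency component: 50.7 kHz.
Nyquist rate = 2 × 50.7 kHz = 101.4 kHz.

101.4 kHz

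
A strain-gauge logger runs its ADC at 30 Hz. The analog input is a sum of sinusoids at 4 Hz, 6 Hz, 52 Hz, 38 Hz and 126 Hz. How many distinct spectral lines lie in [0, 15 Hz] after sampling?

fs/2 = 15 Hz.
4 Hz ≤ fs/2 = 15 Hz, passes unchanged.
6 Hz ≤ fs/2 = 15 Hz, passes unchanged.
52 Hz mod fs = 22 Hz.
22 Hz > fs/2 = 15 Hz, folds to fs − 22 Hz = 8 Hz.
38 Hz mod fs = 8 Hz.
8 Hz ≤ fs/2 = 15 Hz, appears at 8 Hz.
126 Hz mod fs = 6 Hz.
6 Hz ≤ fs/2 = 15 Hz, appears at 6 Hz.
Distinct values: {4 Hz, 6 Hz, 8 Hz} → 3.

3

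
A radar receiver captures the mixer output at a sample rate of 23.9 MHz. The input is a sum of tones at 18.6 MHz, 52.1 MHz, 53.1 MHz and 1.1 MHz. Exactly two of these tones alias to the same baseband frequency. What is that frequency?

5.3 MHz

fs/2 = 11.95 MHz.
18.6 MHz > fs/2 = 11.95 MHz, folds to fs − 18.6 MHz = 5.3 MHz.
52.1 MHz mod fs = 4.3 MHz.
4.3 MHz ≤ fs/2 = 11.95 MHz, appears at 4.3 MHz.
53.1 MHz mod fs = 5.3 MHz.
5.3 MHz ≤ fs/2 = 11.95 MHz, appears at 5.3 MHz.
1.1 MHz ≤ fs/2 = 11.95 MHz, passes unchanged.
18.6 MHz and 53.1 MHz both map to 5.3 MHz.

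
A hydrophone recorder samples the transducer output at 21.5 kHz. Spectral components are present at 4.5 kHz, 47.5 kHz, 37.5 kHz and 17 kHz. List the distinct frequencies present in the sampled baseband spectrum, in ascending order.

fs/2 = 10.75 kHz.
4.5 kHz ≤ fs/2 = 10.75 kHz, passes unchanged.
47.5 kHz mod fs = 4.5 kHz.
4.5 kHz ≤ fs/2 = 10.75 kHz, appears at 4.5 kHz.
37.5 kHz mod fs = 16 kHz.
16 kHz > fs/2 = 10.75 kHz, folds to fs − 16 kHz = 5.5 kHz.
17 kHz > fs/2 = 10.75 kHz, folds to fs − 17 kHz = 4.5 kHz.
Distinct values: {4.5 kHz, 5.5 kHz}.

4.5 kHz, 5.5 kHz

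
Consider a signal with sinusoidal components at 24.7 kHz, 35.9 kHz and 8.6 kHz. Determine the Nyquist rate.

71.8 kHz

Highest-frequency component: 35.9 kHz.
Nyquist rate = 2 × 35.9 kHz = 71.8 kHz.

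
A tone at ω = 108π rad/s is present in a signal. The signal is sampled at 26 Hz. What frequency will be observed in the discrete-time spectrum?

2 Hz

ω = 108π rad/s → f = ω/(2π) = 54 Hz.
54 Hz mod fs = 2 Hz.
2 Hz ≤ fs/2 = 13 Hz, appears at 2 Hz.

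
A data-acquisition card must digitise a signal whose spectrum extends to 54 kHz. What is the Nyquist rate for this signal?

Nyquist rate = 2 × 54 kHz = 108 kHz.

108 kHz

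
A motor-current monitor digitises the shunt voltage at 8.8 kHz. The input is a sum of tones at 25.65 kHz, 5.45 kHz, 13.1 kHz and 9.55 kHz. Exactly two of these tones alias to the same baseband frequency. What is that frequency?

fs/2 = 4.4 kHz.
25.65 kHz mod fs = 8.05 kHz.
8.05 kHz > fs/2 = 4.4 kHz, folds to fs − 8.05 kHz = 0.75 kHz.
5.45 kHz > fs/2 = 4.4 kHz, folds to fs − 5.45 kHz = 3.35 kHz.
13.1 kHz mod fs = 4.3 kHz.
4.3 kHz ≤ fs/2 = 4.4 kHz, appears at 4.3 kHz.
9.55 kHz mod fs = 0.75 kHz.
0.75 kHz ≤ fs/2 = 4.4 kHz, appears at 0.75 kHz.
9.55 kHz and 25.65 kHz both map to 0.75 kHz.

0.75 kHz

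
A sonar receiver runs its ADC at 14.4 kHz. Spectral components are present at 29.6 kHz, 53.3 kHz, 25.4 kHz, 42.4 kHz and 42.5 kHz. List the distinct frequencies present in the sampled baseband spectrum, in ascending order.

0.7 kHz, 0.8 kHz, 3.4 kHz, 4.3 kHz

fs/2 = 7.2 kHz.
29.6 kHz mod fs = 0.8 kHz.
0.8 kHz ≤ fs/2 = 7.2 kHz, appears at 0.8 kHz.
53.3 kHz mod fs = 10.1 kHz.
10.1 kHz > fs/2 = 7.2 kHz, folds to fs − 10.1 kHz = 4.3 kHz.
25.4 kHz mod fs = 11 kHz.
11 kHz > fs/2 = 7.2 kHz, folds to fs − 11 kHz = 3.4 kHz.
42.4 kHz mod fs = 13.6 kHz.
13.6 kHz > fs/2 = 7.2 kHz, folds to fs − 13.6 kHz = 0.8 kHz.
42.5 kHz mod fs = 13.7 kHz.
13.7 kHz > fs/2 = 7.2 kHz, folds to fs − 13.7 kHz = 0.7 kHz.
Distinct values: {0.7 kHz, 0.8 kHz, 3.4 kHz, 4.3 kHz}.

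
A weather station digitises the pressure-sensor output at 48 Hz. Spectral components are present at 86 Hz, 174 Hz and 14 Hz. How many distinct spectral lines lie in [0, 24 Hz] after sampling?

3

fs/2 = 24 Hz.
86 Hz mod fs = 38 Hz.
38 Hz > fs/2 = 24 Hz, folds to fs − 38 Hz = 10 Hz.
174 Hz mod fs = 30 Hz.
30 Hz > fs/2 = 24 Hz, folds to fs − 30 Hz = 18 Hz.
14 Hz ≤ fs/2 = 24 Hz, passes unchanged.
Distinct values: {10 Hz, 14 Hz, 18 Hz} → 3.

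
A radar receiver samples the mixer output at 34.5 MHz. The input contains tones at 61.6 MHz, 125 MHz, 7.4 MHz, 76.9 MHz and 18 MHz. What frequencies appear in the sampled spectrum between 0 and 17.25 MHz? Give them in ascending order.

fs/2 = 17.25 MHz.
61.6 MHz mod fs = 27.1 MHz.
27.1 MHz > fs/2 = 17.25 MHz, folds to fs − 27.1 MHz = 7.4 MHz.
125 MHz mod fs = 21.5 MHz.
21.5 MHz > fs/2 = 17.25 MHz, folds to fs − 21.5 MHz = 13 MHz.
7.4 MHz ≤ fs/2 = 17.25 MHz, passes unchanged.
76.9 MHz mod fs = 7.9 MHz.
7.9 MHz ≤ fs/2 = 17.25 MHz, appears at 7.9 MHz.
18 MHz > fs/2 = 17.25 MHz, folds to fs − 18 MHz = 16.5 MHz.
Distinct values: {7.4 MHz, 7.9 MHz, 13 MHz, 16.5 MHz}.

7.4 MHz, 7.9 MHz, 13 MHz, 16.5 MHz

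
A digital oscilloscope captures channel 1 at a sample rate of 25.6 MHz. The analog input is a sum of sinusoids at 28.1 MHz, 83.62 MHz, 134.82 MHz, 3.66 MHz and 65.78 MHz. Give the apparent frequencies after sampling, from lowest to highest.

fs/2 = 12.8 MHz.
28.1 MHz mod fs = 2.5 MHz.
2.5 MHz ≤ fs/2 = 12.8 MHz, appears at 2.5 MHz.
83.62 MHz mod fs = 6.82 MHz.
6.82 MHz ≤ fs/2 = 12.8 MHz, appears at 6.82 MHz.
134.82 MHz mod fs = 6.82 MHz.
6.82 MHz ≤ fs/2 = 12.8 MHz, appears at 6.82 MHz.
3.66 MHz ≤ fs/2 = 12.8 MHz, passes unchanged.
65.78 MHz mod fs = 14.58 MHz.
14.58 MHz > fs/2 = 12.8 MHz, folds to fs − 14.58 MHz = 11.02 MHz.
Distinct values: {2.5 MHz, 3.66 MHz, 6.82 MHz, 11.02 MHz}.

2.5 MHz, 3.66 MHz, 6.82 MHz, 11.02 MHz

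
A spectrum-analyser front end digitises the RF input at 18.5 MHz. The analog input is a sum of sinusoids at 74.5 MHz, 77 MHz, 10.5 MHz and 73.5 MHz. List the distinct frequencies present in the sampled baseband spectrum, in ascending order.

fs/2 = 9.25 MHz.
74.5 MHz mod fs = 0.5 MHz.
0.5 MHz ≤ fs/2 = 9.25 MHz, appears at 0.5 MHz.
77 MHz mod fs = 3 MHz.
3 MHz ≤ fs/2 = 9.25 MHz, appears at 3 MHz.
10.5 MHz > fs/2 = 9.25 MHz, folds to fs − 10.5 MHz = 8 MHz.
73.5 MHz mod fs = 18 MHz.
18 MHz > fs/2 = 9.25 MHz, folds to fs − 18 MHz = 0.5 MHz.
Distinct values: {0.5 MHz, 3 MHz, 8 MHz}.

0.5 MHz, 3 MHz, 8 MHz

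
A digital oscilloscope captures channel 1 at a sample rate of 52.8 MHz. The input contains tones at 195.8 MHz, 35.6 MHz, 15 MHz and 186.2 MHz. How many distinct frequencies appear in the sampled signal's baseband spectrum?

4

fs/2 = 26.4 MHz.
195.8 MHz mod fs = 37.4 MHz.
37.4 MHz > fs/2 = 26.4 MHz, folds to fs − 37.4 MHz = 15.4 MHz.
35.6 MHz > fs/2 = 26.4 MHz, folds to fs − 35.6 MHz = 17.2 MHz.
15 MHz ≤ fs/2 = 26.4 MHz, passes unchanged.
186.2 MHz mod fs = 27.8 MHz.
27.8 MHz > fs/2 = 26.4 MHz, folds to fs − 27.8 MHz = 25 MHz.
Distinct values: {15 MHz, 15.4 MHz, 17.2 MHz, 25 MHz} → 4.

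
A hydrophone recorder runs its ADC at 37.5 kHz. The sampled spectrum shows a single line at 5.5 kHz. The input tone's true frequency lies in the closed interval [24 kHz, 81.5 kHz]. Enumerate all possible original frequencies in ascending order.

32 kHz, 43 kHz, 69.5 kHz, 80.5 kHz

Frequencies that alias to 5.5 kHz are k·fs ± 5.5 kHz for integer k ≥ 0.
k=0: 5.5 kHz.
k=1: 32 kHz, 43 kHz.
k=2: 69.5 kHz, 80.5 kHz.
k=3: 107 kHz, 118 kHz.
Within [24 kHz, 81.5 kHz]: 32 kHz, 43 kHz, 69.5 kHz, 80.5 kHz.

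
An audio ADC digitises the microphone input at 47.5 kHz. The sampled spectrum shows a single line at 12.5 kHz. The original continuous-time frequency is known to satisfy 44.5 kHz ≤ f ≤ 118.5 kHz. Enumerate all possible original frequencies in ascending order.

Frequencies that alias to 12.5 kHz are k·fs ± 12.5 kHz for integer k ≥ 0.
k=0: 12.5 kHz.
k=1: 35 kHz, 60 kHz.
k=2: 82.5 kHz, 107.5 kHz.
k=3: 130 kHz, 155 kHz.
Within [44.5 kHz, 118.5 kHz]: 60 kHz, 82.5 kHz, 107.5 kHz.

60 kHz, 82.5 kHz, 107.5 kHz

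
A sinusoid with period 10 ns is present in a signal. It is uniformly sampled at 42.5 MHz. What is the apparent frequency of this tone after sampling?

15 MHz

T = 10 ns → f = 1/T = 100 MHz.
100 MHz mod fs = 15 MHz.
15 MHz ≤ fs/2 = 21.25 MHz, appears at 15 MHz.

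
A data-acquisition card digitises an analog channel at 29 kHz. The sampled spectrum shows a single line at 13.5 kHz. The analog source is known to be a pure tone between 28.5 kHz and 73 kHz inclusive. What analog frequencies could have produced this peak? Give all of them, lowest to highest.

Frequencies that alias to 13.5 kHz are k·fs ± 13.5 kHz for integer k ≥ 0.
k=0: 13.5 kHz.
k=1: 15.5 kHz, 42.5 kHz.
k=2: 44.5 kHz, 71.5 kHz.
k=3: 73.5 kHz, 100.5 kHz.
Within [28.5 kHz, 73 kHz]: 42.5 kHz, 44.5 kHz, 71.5 kHz.

42.5 kHz, 44.5 kHz, 71.5 kHz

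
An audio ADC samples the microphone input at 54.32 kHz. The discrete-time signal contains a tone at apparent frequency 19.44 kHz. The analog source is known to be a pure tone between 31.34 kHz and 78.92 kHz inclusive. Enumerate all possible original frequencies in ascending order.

Frequencies that alias to 19.44 kHz are k·fs ± 19.44 kHz for integer k ≥ 0.
k=0: 19.44 kHz.
k=1: 34.88 kHz, 73.76 kHz.
k=2: 89.2 kHz, 128.08 kHz.
Within [31.34 kHz, 78.92 kHz]: 34.88 kHz, 73.76 kHz.

34.88 kHz, 73.76 kHz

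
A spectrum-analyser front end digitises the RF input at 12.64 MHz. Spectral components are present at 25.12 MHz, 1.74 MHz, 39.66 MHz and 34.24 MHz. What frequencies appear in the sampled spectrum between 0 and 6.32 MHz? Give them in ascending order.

fs/2 = 6.32 MHz.
25.12 MHz mod fs = 12.48 MHz.
12.48 MHz > fs/2 = 6.32 MHz, folds to fs − 12.48 MHz = 0.16 MHz.
1.74 MHz ≤ fs/2 = 6.32 MHz, passes unchanged.
39.66 MHz mod fs = 1.74 MHz.
1.74 MHz ≤ fs/2 = 6.32 MHz, appears at 1.74 MHz.
34.24 MHz mod fs = 8.96 MHz.
8.96 MHz > fs/2 = 6.32 MHz, folds to fs − 8.96 MHz = 3.68 MHz.
Distinct values: {0.16 MHz, 1.74 MHz, 3.68 MHz}.

0.16 MHz, 1.74 MHz, 3.68 MHz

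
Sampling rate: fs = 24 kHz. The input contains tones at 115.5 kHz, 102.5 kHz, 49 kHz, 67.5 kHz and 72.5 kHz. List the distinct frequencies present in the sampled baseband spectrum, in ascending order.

fs/2 = 12 kHz.
115.5 kHz mod fs = 19.5 kHz.
19.5 kHz > fs/2 = 12 kHz, folds to fs − 19.5 kHz = 4.5 kHz.
102.5 kHz mod fs = 6.5 kHz.
6.5 kHz ≤ fs/2 = 12 kHz, appears at 6.5 kHz.
49 kHz mod fs = 1 kHz.
1 kHz ≤ fs/2 = 12 kHz, appears at 1 kHz.
67.5 kHz mod fs = 19.5 kHz.
19.5 kHz > fs/2 = 12 kHz, folds to fs − 19.5 kHz = 4.5 kHz.
72.5 kHz mod fs = 0.5 kHz.
0.5 kHz ≤ fs/2 = 12 kHz, appears at 0.5 kHz.
Distinct values: {0.5 kHz, 1 kHz, 4.5 kHz, 6.5 kHz}.

0.5 kHz, 1 kHz, 4.5 kHz, 6.5 kHz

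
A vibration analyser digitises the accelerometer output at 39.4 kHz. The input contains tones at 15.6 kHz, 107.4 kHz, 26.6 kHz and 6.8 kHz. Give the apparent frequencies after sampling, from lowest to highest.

fs/2 = 19.7 kHz.
15.6 kHz ≤ fs/2 = 19.7 kHz, passes unchanged.
107.4 kHz mod fs = 28.6 kHz.
28.6 kHz > fs/2 = 19.7 kHz, folds to fs − 28.6 kHz = 10.8 kHz.
26.6 kHz > fs/2 = 19.7 kHz, folds to fs − 26.6 kHz = 12.8 kHz.
6.8 kHz ≤ fs/2 = 19.7 kHz, passes unchanged.
Distinct values: {6.8 kHz, 10.8 kHz, 12.8 kHz, 15.6 kHz}.

6.8 kHz, 10.8 kHz, 12.8 kHz, 15.6 kHz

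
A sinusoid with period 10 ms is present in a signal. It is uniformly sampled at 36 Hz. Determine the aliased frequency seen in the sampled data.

8 Hz

T = 10 ms → f = 1/T = 100 Hz.
100 Hz mod fs = 28 Hz.
28 Hz > fs/2 = 18 Hz, folds to fs − 28 Hz = 8 Hz.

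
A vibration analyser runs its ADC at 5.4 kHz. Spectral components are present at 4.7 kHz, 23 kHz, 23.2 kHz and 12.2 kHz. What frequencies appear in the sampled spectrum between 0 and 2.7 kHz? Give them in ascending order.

fs/2 = 2.7 kHz.
4.7 kHz > fs/2 = 2.7 kHz, folds to fs − 4.7 kHz = 0.7 kHz.
23 kHz mod fs = 1.4 kHz.
1.4 kHz ≤ fs/2 = 2.7 kHz, appears at 1.4 kHz.
23.2 kHz mod fs = 1.6 kHz.
1.6 kHz ≤ fs/2 = 2.7 kHz, appears at 1.6 kHz.
12.2 kHz mod fs = 1.4 kHz.
1.4 kHz ≤ fs/2 = 2.7 kHz, appears at 1.4 kHz.
Distinct values: {0.7 kHz, 1.4 kHz, 1.6 kHz}.

0.7 kHz, 1.4 kHz, 1.6 kHz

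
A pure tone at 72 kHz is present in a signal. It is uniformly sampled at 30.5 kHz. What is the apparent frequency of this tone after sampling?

11 kHz

72 kHz mod fs = 11 kHz.
11 kHz ≤ fs/2 = 15.25 kHz, appears at 11 kHz.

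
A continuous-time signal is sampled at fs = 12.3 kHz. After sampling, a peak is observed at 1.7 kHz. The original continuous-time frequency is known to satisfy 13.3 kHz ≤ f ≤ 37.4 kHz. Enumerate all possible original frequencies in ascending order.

Frequencies that alias to 1.7 kHz are k·fs ± 1.7 kHz for integer k ≥ 0.
k=0: 1.7 kHz.
k=1: 10.6 kHz, 14 kHz.
k=2: 22.9 kHz, 26.3 kHz.
k=3: 35.2 kHz, 38.6 kHz.
k=4: 47.5 kHz, 50.9 kHz.
Within [13.3 kHz, 37.4 kHz]: 14 kHz, 22.9 kHz, 26.3 kHz, 35.2 kHz.

14 kHz, 22.9 kHz, 26.3 kHz, 35.2 kHz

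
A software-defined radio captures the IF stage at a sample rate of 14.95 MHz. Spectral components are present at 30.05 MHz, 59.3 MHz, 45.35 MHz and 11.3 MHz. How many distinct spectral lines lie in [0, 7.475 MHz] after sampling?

fs/2 = 7.475 MHz.
30.05 MHz mod fs = 0.15 MHz.
0.15 MHz ≤ fs/2 = 7.475 MHz, appears at 0.15 MHz.
59.3 MHz mod fs = 14.45 MHz.
14.45 MHz > fs/2 = 7.475 MHz, folds to fs − 14.45 MHz = 0.5 MHz.
45.35 MHz mod fs = 0.5 MHz.
0.5 MHz ≤ fs/2 = 7.475 MHz, appears at 0.5 MHz.
11.3 MHz > fs/2 = 7.475 MHz, folds to fs − 11.3 MHz = 3.65 MHz.
Distinct values: {0.15 MHz, 0.5 MHz, 3.65 MHz} → 3.

3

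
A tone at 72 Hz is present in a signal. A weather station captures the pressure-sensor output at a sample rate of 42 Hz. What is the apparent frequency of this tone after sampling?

72 Hz mod fs = 30 Hz.
30 Hz > fs/2 = 21 Hz, folds to fs − 30 Hz = 12 Hz.

12 Hz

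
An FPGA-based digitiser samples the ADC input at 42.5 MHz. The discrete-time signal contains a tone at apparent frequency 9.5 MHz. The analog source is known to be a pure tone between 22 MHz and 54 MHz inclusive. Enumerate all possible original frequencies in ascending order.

33 MHz, 52 MHz

Frequencies that alias to 9.5 MHz are k·fs ± 9.5 MHz for integer k ≥ 0.
k=0: 9.5 MHz.
k=1: 33 MHz, 52 MHz.
k=2: 75.5 MHz, 94.5 MHz.
Within [22 MHz, 54 MHz]: 33 MHz, 52 MHz.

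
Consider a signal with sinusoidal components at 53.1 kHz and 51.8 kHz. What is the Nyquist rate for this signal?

Highest-frequency component: 53.1 kHz.
Nyquist rate = 2 × 53.1 kHz = 106.2 kHz.

106.2 kHz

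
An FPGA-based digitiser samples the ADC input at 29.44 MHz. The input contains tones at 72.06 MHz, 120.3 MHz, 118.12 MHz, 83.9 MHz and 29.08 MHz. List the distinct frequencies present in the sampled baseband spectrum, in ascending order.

0.36 MHz, 2.54 MHz, 4.42 MHz, 13.18 MHz

fs/2 = 14.72 MHz.
72.06 MHz mod fs = 13.18 MHz.
13.18 MHz ≤ fs/2 = 14.72 MHz, appears at 13.18 MHz.
120.3 MHz mod fs = 2.54 MHz.
2.54 MHz ≤ fs/2 = 14.72 MHz, appears at 2.54 MHz.
118.12 MHz mod fs = 0.36 MHz.
0.36 MHz ≤ fs/2 = 14.72 MHz, appears at 0.36 MHz.
83.9 MHz mod fs = 25.02 MHz.
25.02 MHz > fs/2 = 14.72 MHz, folds to fs − 25.02 MHz = 4.42 MHz.
29.08 MHz > fs/2 = 14.72 MHz, folds to fs − 29.08 MHz = 0.36 MHz.
Distinct values: {0.36 MHz, 2.54 MHz, 4.42 MHz, 13.18 MHz}.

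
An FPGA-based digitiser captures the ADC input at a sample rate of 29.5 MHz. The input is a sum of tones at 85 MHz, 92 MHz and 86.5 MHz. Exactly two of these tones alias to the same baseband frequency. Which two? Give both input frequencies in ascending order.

fs/2 = 14.75 MHz.
85 MHz mod fs = 26 MHz.
26 MHz > fs/2 = 14.75 MHz, folds to fs − 26 MHz = 3.5 MHz.
92 MHz mod fs = 3.5 MHz.
3.5 MHz ≤ fs/2 = 14.75 MHz, appears at 3.5 MHz.
86.5 MHz mod fs = 27.5 MHz.
27.5 MHz > fs/2 = 14.75 MHz, folds to fs − 27.5 MHz = 2 MHz.
85 MHz and 92 MHz both map to 3.5 MHz.

85 MHz, 92 MHz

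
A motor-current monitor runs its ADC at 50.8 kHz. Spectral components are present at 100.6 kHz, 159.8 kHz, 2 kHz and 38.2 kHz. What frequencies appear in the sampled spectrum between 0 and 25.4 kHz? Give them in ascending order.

1 kHz, 2 kHz, 7.4 kHz, 12.6 kHz

fs/2 = 25.4 kHz.
100.6 kHz mod fs = 49.8 kHz.
49.8 kHz > fs/2 = 25.4 kHz, folds to fs − 49.8 kHz = 1 kHz.
159.8 kHz mod fs = 7.4 kHz.
7.4 kHz ≤ fs/2 = 25.4 kHz, appears at 7.4 kHz.
2 kHz ≤ fs/2 = 25.4 kHz, passes unchanged.
38.2 kHz > fs/2 = 25.4 kHz, folds to fs − 38.2 kHz = 12.6 kHz.
Distinct values: {1 kHz, 2 kHz, 7.4 kHz, 12.6 kHz}.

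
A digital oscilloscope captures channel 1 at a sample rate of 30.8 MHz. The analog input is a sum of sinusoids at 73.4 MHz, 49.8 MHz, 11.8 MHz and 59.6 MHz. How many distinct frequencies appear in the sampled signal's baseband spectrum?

fs/2 = 15.4 MHz.
73.4 MHz mod fs = 11.8 MHz.
11.8 MHz ≤ fs/2 = 15.4 MHz, appears at 11.8 MHz.
49.8 MHz mod fs = 19 MHz.
19 MHz > fs/2 = 15.4 MHz, folds to fs − 19 MHz = 11.8 MHz.
11.8 MHz ≤ fs/2 = 15.4 MHz, passes unchanged.
59.6 MHz mod fs = 28.8 MHz.
28.8 MHz > fs/2 = 15.4 MHz, folds to fs − 28.8 MHz = 2 MHz.
Distinct values: {2 MHz, 11.8 MHz} → 2.

2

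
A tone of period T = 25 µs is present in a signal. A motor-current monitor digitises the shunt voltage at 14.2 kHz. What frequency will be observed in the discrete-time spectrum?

T = 25 µs → f = 1/T = 40 kHz.
40 kHz mod fs = 11.6 kHz.
11.6 kHz > fs/2 = 7.1 kHz, folds to fs − 11.6 kHz = 2.6 kHz.

2.6 kHz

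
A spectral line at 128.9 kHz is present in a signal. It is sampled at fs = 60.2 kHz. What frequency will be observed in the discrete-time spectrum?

128.9 kHz mod fs = 8.5 kHz.
8.5 kHz ≤ fs/2 = 30.1 kHz, appears at 8.5 kHz.

8.5 kHz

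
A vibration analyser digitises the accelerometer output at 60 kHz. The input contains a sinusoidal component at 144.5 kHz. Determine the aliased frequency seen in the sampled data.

144.5 kHz mod fs = 24.5 kHz.
24.5 kHz ≤ fs/2 = 30 kHz, appears at 24.5 kHz.

24.5 kHz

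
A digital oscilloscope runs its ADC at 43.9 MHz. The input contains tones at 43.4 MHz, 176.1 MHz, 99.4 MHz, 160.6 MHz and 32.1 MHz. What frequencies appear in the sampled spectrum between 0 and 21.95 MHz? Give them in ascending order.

fs/2 = 21.95 MHz.
43.4 MHz > fs/2 = 21.95 MHz, folds to fs − 43.4 MHz = 0.5 MHz.
176.1 MHz mod fs = 0.5 MHz.
0.5 MHz ≤ fs/2 = 21.95 MHz, appears at 0.5 MHz.
99.4 MHz mod fs = 11.6 MHz.
11.6 MHz ≤ fs/2 = 21.95 MHz, appears at 11.6 MHz.
160.6 MHz mod fs = 28.9 MHz.
28.9 MHz > fs/2 = 21.95 MHz, folds to fs − 28.9 MHz = 15 MHz.
32.1 MHz > fs/2 = 21.95 MHz, folds to fs − 32.1 MHz = 11.8 MHz.
Distinct values: {0.5 MHz, 11.6 MHz, 11.8 MHz, 15 MHz}.

0.5 MHz, 11.6 MHz, 11.8 MHz, 15 MHz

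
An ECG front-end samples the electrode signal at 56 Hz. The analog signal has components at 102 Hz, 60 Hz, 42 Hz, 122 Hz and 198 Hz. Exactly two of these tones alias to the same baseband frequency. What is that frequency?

fs/2 = 28 Hz.
102 Hz mod fs = 46 Hz.
46 Hz > fs/2 = 28 Hz, folds to fs − 46 Hz = 10 Hz.
60 Hz mod fs = 4 Hz.
4 Hz ≤ fs/2 = 28 Hz, appears at 4 Hz.
42 Hz > fs/2 = 28 Hz, folds to fs − 42 Hz = 14 Hz.
122 Hz mod fs = 10 Hz.
10 Hz ≤ fs/2 = 28 Hz, appears at 10 Hz.
198 Hz mod fs = 30 Hz.
30 Hz > fs/2 = 28 Hz, folds to fs − 30 Hz = 26 Hz.
102 Hz and 122 Hz both map to 10 Hz.

10 Hz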